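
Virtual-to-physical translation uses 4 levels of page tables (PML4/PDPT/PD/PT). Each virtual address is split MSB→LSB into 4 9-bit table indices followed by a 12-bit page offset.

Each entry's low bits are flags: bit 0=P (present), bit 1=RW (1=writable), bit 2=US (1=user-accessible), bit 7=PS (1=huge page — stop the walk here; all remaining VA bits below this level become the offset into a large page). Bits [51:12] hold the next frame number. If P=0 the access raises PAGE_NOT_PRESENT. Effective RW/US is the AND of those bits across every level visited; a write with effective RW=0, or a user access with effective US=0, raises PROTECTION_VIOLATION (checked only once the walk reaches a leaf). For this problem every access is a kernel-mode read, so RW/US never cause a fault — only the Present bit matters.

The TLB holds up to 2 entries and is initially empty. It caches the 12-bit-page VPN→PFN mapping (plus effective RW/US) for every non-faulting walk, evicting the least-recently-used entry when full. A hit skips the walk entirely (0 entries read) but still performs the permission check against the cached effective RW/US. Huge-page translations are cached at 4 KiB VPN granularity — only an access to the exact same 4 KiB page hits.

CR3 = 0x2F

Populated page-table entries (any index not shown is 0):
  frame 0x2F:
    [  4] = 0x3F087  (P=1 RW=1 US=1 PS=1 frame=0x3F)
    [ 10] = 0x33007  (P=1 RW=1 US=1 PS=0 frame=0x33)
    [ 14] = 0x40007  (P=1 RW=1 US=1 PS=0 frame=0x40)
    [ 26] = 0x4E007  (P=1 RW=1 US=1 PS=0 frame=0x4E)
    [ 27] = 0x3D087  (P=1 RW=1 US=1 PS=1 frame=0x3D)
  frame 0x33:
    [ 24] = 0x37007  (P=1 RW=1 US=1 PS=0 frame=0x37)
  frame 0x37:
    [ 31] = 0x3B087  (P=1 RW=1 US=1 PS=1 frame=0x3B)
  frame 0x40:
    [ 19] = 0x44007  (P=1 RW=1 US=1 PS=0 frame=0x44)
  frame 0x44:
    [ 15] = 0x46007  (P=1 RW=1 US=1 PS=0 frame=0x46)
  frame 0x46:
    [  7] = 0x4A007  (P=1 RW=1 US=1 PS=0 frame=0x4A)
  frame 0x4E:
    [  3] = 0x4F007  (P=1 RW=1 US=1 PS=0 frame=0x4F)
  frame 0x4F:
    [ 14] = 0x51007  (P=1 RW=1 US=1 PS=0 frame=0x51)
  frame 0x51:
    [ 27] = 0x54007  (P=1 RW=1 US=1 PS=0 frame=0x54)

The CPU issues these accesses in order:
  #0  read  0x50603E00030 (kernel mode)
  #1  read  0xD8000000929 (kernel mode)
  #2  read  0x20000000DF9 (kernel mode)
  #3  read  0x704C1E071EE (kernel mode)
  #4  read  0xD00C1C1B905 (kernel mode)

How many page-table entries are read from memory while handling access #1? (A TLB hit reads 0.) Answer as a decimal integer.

Per-access translation:
#0 VA=0x50603E00030 (r,kernel):
  lvl0: tbl 0x2F, slot 10 ⇒ 0x33007 (P1/RW1/US1/PS0)
  lvl1: tbl 0x33, slot 24 ⇒ 0x37007 (P1/RW1/US1/PS0)
  lvl2: tbl 0x37, slot 31 ⇒ 0x3B087 (P1/RW1/US1/PS1)
  → PA=0x3B030 (huge @L2)  (3 entries read)
#1 VA=0xD8000000929 (r,kernel):
  lvl0: tbl 0x2F, slot 27 ⇒ 0x3D087 (P1/RW1/US1/PS1)
  → PA=0x3D929 (huge @L0)  (1 entries read)
#2 VA=0x20000000DF9 (r,kernel):
  lvl0: tbl 0x2F, slot 4 ⇒ 0x3F087 (P1/RW1/US1/PS1)
  → PA=0x3FDF9 (huge @L0)  (1 entries read)
#3 VA=0x704C1E071EE (r,kernel):
  lvl0: tbl 0x2F, slot 14 ⇒ 0x40007 (P1/RW1/US1/PS0)
  lvl1: tbl 0x40, slot 19 ⇒ 0x44007 (P1/RW1/US1/PS0)
  lvl2: tbl 0x44, slot 15 ⇒ 0x46007 (P1/RW1/US1/PS0)
  lvl3: tbl 0x46, slot 7 ⇒ 0x4A007 (P1/RW1/US1/PS0)
  → PA=0x4A1EE  (4 entries read)
#4 VA=0xD00C1C1B905 (r,kernel):
  lvl0: tbl 0x2F, slot 26 ⇒ 0x4E007 (P1/RW1/US1/PS0)
  lvl1: tbl 0x4E, slot 3 ⇒ 0x4F007 (P1/RW1/US1/PS0)
  lvl2: tbl 0x4F, slot 14 ⇒ 0x51007 (P1/RW1/US1/PS0)
  lvl3: tbl 0x51, slot 27 ⇒ 0x54007 (P1/RW1/US1/PS0)
  → PA=0x54905  (4 entries read)

Entries read for #1: 1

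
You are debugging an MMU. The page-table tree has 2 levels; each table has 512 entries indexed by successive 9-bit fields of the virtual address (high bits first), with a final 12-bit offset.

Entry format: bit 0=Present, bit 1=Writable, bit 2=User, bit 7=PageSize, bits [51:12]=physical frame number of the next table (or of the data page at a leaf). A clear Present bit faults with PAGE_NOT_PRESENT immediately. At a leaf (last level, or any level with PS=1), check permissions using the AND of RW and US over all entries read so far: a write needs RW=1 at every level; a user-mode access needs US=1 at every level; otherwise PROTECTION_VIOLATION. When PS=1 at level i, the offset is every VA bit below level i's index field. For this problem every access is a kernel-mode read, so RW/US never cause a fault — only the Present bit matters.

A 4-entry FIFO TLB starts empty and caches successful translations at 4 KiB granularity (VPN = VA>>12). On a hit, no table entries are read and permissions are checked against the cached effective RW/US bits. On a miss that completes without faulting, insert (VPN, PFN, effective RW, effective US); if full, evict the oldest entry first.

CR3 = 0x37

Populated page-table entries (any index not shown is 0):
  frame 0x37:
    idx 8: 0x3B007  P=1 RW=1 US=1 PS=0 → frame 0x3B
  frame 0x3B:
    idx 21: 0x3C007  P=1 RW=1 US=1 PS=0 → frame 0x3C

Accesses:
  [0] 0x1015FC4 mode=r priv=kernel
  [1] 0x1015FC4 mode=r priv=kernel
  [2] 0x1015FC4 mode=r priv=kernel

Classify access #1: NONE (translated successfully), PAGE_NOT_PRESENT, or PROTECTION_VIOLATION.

Per-access translation:
#0 VA=0x1015FC4 (r,kernel):
  lvl0: tbl 0x37, slot 8 ⇒ 0x3B007 (P1/RW1/US1/PS0)
  lvl1: tbl 0x3B, slot 21 ⇒ 0x3C007 (P1/RW1/US1/PS0)
  → PA=0x3CFC4  (2 entries read)
#1 VA=0x1015FC4 (r,kernel):
  TLB hit vpn=0x1015 → PA=0x3CFC4
#2 VA=0x1015FC4 (r,kernel):
  TLB hit vpn=0x1015 → PA=0x3CFC4

Access #1 fault: NONE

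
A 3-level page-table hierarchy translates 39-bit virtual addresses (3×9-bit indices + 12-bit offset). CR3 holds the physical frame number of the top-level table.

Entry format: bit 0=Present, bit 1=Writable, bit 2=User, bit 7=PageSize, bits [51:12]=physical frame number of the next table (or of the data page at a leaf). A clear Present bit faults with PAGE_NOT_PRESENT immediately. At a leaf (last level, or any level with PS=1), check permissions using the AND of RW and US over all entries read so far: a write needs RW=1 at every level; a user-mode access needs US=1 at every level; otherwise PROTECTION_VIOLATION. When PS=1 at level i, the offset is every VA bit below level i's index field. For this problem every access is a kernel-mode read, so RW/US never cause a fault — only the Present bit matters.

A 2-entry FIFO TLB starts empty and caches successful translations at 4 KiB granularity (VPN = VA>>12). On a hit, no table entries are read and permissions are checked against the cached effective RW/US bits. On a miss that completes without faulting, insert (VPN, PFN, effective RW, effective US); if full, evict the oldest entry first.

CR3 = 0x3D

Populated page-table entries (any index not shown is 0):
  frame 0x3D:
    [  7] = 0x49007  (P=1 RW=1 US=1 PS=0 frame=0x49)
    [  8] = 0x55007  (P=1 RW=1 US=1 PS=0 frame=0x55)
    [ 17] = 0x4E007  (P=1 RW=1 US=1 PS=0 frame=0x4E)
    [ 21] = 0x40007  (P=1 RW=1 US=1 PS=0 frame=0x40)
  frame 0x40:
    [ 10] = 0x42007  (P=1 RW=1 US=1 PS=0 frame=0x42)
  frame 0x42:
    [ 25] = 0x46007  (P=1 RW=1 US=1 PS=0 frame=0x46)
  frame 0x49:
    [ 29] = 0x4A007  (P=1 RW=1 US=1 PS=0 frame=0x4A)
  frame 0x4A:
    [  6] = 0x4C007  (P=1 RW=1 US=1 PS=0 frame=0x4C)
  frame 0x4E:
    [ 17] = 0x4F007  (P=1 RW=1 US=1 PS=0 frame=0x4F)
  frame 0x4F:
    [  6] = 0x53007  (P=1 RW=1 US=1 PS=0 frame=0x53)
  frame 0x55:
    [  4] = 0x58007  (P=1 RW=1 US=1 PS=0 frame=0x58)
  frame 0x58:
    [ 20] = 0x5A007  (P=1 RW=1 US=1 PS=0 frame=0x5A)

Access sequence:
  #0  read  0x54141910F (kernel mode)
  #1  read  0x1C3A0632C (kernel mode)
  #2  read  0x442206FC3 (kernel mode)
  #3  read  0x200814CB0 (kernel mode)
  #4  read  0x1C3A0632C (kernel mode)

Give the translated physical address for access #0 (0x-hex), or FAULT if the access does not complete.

Trace:
#0 VA=0x54141910F (r,kernel):
  lvl0: tbl 0x3D, slot 21 ⇒ 0x40007 (P1/RW1/US1/PS0)
  lvl1: tbl 0x40, slot 10 ⇒ 0x42007 (P1/RW1/US1/PS0)
  lvl2: tbl 0x42, slot 25 ⇒ 0x46007 (P1/RW1/US1/PS0)
  ⇒ phys 0x4610F  [3 reads]
#1 VA=0x1C3A0632C (r,kernel):
  lvl0: tbl 0x3D, slot 7 ⇒ 0x49007 (P1/RW1/US1/PS0)
  lvl1: tbl 0x49, slot 29 ⇒ 0x4A007 (P1/RW1/US1/PS0)
  lvl2: tbl 0x4A, slot 6 ⇒ 0x4C007 (P1/RW1/US1/PS0)
  ⇒ phys 0x4C32C  [3 reads]
#2 VA=0x442206FC3 (r,kernel):
  lvl0: tbl 0x3D, slot 17 ⇒ 0x4E007 (P1/RW1/US1/PS0)
  lvl1: tbl 0x4E, slot 17 ⇒ 0x4F007 (P1/RW1/US1/PS0)
  lvl2: tbl 0x4F, slot 6 ⇒ 0x53007 (P1/RW1/US1/PS0)
  ⇒ phys 0x53FC3  [3 reads]
#3 VA=0x200814CB0 (r,kernel):
  lvl0: tbl 0x3D, slot 8 ⇒ 0x55007 (P1/RW1/US1/PS0)
  lvl1: tbl 0x55, slot 4 ⇒ 0x58007 (P1/RW1/US1/PS0)
  lvl2: tbl 0x58, slot 20 ⇒ 0x5A007 (P1/RW1/US1/PS0)
  ⇒ phys 0x5ACB0  [3 reads]
#4 VA=0x1C3A0632C (r,kernel):
  lvl0: tbl 0x3D, slot 7 ⇒ 0x49007 (P1/RW1/US1/PS0)
  lvl1: tbl 0x49, slot 29 ⇒ 0x4A007 (P1/RW1/US1/PS0)
  lvl2: tbl 0x4A, slot 6 ⇒ 0x4C007 (P1/RW1/US1/PS0)
  ⇒ phys 0x4C32C  [3 reads]

Access #0 PA: 0x4610F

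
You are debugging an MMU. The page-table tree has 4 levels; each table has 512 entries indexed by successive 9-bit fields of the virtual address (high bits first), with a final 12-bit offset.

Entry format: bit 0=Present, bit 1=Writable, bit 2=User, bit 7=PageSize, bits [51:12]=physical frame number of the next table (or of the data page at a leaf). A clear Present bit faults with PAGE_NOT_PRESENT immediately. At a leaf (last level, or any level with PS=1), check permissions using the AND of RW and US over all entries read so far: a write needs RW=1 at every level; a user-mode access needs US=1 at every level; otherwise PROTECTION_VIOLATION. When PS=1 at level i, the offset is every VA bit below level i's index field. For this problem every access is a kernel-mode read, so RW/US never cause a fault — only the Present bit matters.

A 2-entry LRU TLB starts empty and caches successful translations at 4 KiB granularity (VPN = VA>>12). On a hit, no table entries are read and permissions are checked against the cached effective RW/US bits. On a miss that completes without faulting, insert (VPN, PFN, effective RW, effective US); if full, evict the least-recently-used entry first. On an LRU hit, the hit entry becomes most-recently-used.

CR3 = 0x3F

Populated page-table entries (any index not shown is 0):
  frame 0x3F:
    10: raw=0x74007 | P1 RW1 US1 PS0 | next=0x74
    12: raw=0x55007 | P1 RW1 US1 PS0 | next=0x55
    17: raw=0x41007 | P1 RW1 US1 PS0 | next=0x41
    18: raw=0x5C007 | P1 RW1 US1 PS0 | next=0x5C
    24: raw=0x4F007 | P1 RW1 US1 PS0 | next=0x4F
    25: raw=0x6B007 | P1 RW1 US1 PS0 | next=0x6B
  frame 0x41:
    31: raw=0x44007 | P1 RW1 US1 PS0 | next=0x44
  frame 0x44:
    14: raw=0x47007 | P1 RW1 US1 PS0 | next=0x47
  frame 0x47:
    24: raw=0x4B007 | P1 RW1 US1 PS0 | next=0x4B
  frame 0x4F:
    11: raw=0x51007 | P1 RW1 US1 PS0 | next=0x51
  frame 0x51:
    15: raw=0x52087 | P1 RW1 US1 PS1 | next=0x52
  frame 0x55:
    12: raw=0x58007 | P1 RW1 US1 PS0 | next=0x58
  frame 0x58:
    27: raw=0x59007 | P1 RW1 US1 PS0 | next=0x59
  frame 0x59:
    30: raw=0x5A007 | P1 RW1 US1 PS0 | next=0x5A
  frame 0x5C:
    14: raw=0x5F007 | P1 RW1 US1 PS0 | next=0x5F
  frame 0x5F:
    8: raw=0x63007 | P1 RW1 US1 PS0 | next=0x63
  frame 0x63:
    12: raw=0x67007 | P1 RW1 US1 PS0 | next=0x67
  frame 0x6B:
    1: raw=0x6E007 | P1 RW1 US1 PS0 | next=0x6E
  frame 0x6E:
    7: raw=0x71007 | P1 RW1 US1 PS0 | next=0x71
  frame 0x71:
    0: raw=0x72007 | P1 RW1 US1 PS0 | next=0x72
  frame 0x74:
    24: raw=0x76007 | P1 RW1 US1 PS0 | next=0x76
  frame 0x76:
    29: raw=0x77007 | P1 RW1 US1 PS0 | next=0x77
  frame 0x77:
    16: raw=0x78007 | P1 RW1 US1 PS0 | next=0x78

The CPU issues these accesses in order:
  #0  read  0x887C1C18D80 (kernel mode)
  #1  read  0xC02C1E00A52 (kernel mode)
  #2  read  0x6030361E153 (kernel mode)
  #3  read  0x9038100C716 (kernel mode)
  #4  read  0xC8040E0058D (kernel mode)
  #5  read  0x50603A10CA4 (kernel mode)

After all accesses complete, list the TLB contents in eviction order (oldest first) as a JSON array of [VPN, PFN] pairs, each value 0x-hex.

Per-access translation:
#0 VA=0x887C1C18D80 (r,kernel):
  lvl0: tbl 0x3F, slot 17 ⇒ 0x41007 (P1/RW1/US1/PS0)
  lvl1: tbl 0x41, slot 31 ⇒ 0x44007 (P1/RW1/US1/PS0)
  lvl2: tbl 0x44, slot 14 ⇒ 0x47007 (P1/RW1/US1/PS0)
  lvl3: tbl 0x47, slot 24 ⇒ 0x4B007 (P1/RW1/US1/PS0)
  ✓ 0x4BD80  — 4 lookups
#1 VA=0xC02C1E00A52 (r,kernel):
  lvl0: tbl 0x3F, slot 24 ⇒ 0x4F007 (P1/RW1/US1/PS0)
  lvl1: tbl 0x4F, slot 11 ⇒ 0x51007 (P1/RW1/US1/PS0)
  lvl2: tbl 0x51, slot 15 ⇒ 0x52087 (P1/RW1/US1/PS1)
  ✓ 0x52A52 (huge @L2)  — 3 lookups
#2 VA=0x6030361E153 (r,kernel):
  lvl0: tbl 0x3F, slot 12 ⇒ 0x55007 (P1/RW1/US1/PS0)
  lvl1: tbl 0x55, slot 12 ⇒ 0x58007 (P1/RW1/US1/PS0)
  lvl2: tbl 0x58, slot 27 ⇒ 0x59007 (P1/RW1/US1/PS0)
  lvl3: tbl 0x59, slot 30 ⇒ 0x5A007 (P1/RW1/US1/PS0)
  ✓ 0x5A153  — 4 lookups
#3 VA=0x9038100C716 (r,kernel):
  lvl0: tbl 0x3F, slot 18 ⇒ 0x5C007 (P1/RW1/US1/PS0)
  lvl1: tbl 0x5C, slot 14 ⇒ 0x5F007 (P1/RW1/US1/PS0)
  lvl2: tbl 0x5F, slot 8 ⇒ 0x63007 (P1/RW1/US1/PS0)
  lvl3: tbl 0x63, slot 12 ⇒ 0x67007 (P1/RW1/US1/PS0)
  ✓ 0x67716  — 4 lookups
#4 VA=0xC8040E0058D (r,kernel):
  lvl0: tbl 0x3F, slot 25 ⇒ 0x6B007 (P1/RW1/US1/PS0)
  lvl1: tbl 0x6B, slot 1 ⇒ 0x6E007 (P1/RW1/US1/PS0)
  lvl2: tbl 0x6E, slot 7 ⇒ 0x71007 (P1/RW1/US1/PS0)
  lvl3: tbl 0x71, slot 0 ⇒ 0x72007 (P1/RW1/US1/PS0)
  ✓ 0x7258D  — 4 lookups
#5 VA=0x50603A10CA4 (r,kernel):
  lvl0: tbl 0x3F, slot 10 ⇒ 0x74007 (P1/RW1/US1/PS0)
  lvl1: tbl 0x74, slot 24 ⇒ 0x76007 (P1/RW1/US1/PS0)
  lvl2: tbl 0x76, slot 29 ⇒ 0x77007 (P1/RW1/US1/PS0)
  lvl3: tbl 0x77, slot 16 ⇒ 0x78007 (P1/RW1/US1/PS0)
  ✓ 0x78CA4  — 4 lookups

TLB: [["0xC8040E00", "0x72"], ["0x50603A10", "0x78"]]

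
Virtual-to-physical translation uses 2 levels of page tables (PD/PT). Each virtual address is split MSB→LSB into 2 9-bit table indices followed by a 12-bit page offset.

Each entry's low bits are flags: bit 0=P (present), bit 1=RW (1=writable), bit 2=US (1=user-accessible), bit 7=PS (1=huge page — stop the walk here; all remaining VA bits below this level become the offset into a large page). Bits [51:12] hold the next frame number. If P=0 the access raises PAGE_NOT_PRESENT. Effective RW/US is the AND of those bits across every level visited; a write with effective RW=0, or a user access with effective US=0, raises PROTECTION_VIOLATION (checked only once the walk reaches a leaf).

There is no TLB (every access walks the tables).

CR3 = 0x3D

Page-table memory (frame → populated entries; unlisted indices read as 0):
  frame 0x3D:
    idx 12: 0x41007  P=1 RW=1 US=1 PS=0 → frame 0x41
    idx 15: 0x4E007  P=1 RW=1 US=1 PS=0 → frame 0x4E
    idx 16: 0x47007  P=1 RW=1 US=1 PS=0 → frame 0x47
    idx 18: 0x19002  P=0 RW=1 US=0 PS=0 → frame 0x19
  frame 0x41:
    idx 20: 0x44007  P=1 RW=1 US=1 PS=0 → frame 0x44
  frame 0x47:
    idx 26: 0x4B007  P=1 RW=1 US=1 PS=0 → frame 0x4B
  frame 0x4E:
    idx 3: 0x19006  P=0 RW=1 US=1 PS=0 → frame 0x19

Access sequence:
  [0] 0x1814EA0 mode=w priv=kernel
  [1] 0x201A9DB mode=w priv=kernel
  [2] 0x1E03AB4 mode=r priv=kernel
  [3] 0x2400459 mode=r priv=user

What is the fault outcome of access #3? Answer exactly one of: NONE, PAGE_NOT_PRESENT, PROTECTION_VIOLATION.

Per-access translation:
#0 VA=0x1814EA0 (w,kernel):
  L0 @0x3D[12] → 0x41007  P=1,RW=1,US=1,PS=0
  L1 @0x41[20] → 0x44007  P=1,RW=1,US=1,PS=0
  ⇒ phys 0x44EA0  [2 reads]
#1 VA=0x201A9DB (w,kernel):
  L0 @0x3D[16] → 0x47007  P=1,RW=1,US=1,PS=0
  L1 @0x47[26] → 0x4B007  P=1,RW=1,US=1,PS=0
  ⇒ phys 0x4B9DB  [2 reads]
#2 VA=0x1E03AB4 (r,kernel):
  L0 @0x3D[15] → 0x4E007  P=1,RW=1,US=1,PS=0
  L1 @0x4E[3] → 0x19006  P=0,RW=1,US=1,PS=0
  ✗ PAGE_NOT_PRESENT  [2 reads]
#3 VA=0x2400459 (r,user):
  L0 @0x3D[18] → 0x19002  P=0,RW=1,US=0,PS=0
  ✗ PAGE_NOT_PRESENT  [1 reads]

Access #3 fault: PAGE_NOT_PRESENT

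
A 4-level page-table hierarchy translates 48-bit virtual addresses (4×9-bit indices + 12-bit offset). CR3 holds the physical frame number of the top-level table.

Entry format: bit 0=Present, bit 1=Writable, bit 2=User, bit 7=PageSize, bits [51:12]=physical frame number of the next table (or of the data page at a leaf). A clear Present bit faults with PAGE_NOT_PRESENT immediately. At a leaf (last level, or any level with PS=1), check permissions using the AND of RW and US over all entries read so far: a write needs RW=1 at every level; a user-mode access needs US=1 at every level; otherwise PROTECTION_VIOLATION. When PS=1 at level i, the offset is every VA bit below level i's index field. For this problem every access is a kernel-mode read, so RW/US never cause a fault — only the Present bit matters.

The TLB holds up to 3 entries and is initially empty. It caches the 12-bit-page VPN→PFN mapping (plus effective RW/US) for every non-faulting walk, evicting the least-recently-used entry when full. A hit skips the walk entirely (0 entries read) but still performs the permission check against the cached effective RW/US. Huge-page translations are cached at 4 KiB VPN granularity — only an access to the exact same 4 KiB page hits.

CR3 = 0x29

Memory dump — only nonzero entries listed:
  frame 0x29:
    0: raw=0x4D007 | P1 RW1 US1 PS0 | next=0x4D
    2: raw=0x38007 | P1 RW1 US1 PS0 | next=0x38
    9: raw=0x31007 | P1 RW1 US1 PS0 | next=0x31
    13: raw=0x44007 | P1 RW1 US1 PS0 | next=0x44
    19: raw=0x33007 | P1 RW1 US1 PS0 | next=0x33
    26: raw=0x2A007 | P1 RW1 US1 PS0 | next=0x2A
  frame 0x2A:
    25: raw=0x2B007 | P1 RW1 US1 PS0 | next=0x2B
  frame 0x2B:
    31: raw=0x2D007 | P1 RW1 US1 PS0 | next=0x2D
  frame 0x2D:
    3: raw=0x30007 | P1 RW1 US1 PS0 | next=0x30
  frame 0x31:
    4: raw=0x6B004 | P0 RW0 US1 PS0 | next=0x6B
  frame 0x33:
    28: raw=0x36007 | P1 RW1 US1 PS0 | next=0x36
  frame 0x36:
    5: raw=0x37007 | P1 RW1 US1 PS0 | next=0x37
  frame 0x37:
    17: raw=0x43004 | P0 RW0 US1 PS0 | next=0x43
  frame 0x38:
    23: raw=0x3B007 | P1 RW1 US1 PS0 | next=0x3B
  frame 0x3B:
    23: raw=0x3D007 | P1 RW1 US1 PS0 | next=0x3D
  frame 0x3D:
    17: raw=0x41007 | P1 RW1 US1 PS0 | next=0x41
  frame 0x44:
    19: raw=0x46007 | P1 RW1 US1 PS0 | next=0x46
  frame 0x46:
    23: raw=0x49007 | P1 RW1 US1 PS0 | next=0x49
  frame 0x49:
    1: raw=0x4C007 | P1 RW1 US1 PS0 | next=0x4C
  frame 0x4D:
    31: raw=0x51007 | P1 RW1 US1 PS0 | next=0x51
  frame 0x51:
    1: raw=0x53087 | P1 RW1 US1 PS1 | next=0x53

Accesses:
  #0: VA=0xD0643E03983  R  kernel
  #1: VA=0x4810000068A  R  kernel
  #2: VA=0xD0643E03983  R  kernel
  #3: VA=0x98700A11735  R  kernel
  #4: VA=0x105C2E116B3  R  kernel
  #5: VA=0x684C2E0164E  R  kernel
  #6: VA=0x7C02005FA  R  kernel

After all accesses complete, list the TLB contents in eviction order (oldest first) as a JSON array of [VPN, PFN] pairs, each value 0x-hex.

Per-access translation:
#0 VA=0xD0643E03983 (r,kernel):
  lvl0: tbl 0x29, slot 26 ⇒ 0x2A007 (P1/RW1/US1/PS0)
  lvl1: tbl 0x2A, slot 25 ⇒ 0x2B007 (P1/RW1/US1/PS0)
  lvl2: tbl 0x2B, slot 31 ⇒ 0x2D007 (P1/RW1/US1/PS0)
  lvl3: tbl 0x2D, slot 3 ⇒ 0x30007 (P1/RW1/US1/PS0)
  ✓ 0x30983  — 4 lookups
#1 VA=0x4810000068A (r,kernel):
  lvl0: tbl 0x29, slot 9 ⇒ 0x31007 (P1/RW1/US1/PS0)
  lvl1: tbl 0x31, slot 4 ⇒ 0x6B004 (P0/RW0/US1/PS0)
  ⇒ fault: PAGE_NOT_PRESENT  — 2 lookups
#2 VA=0xD0643E03983 (r,kernel):
  TLB hit vpn=0xD0643E03 → PA=0x30983
#3 VA=0x98700A11735 (r,kernel):
  lvl0: tbl 0x29, slot 19 ⇒ 0x33007 (P1/RW1/US1/PS0)
  lvl1: tbl 0x33, slot 28 ⇒ 0x36007 (P1/RW1/US1/PS0)
  lvl2: tbl 0x36, slot 5 ⇒ 0x37007 (P1/RW1/US1/PS0)
  lvl3: tbl 0x37, slot 17 ⇒ 0x43004 (P0/RW0/US1/PS0)
  ⇒ fault: PAGE_NOT_PRESENT  — 4 lookups
#4 VA=0x105C2E116B3 (r,kernel):
  lvl0: tbl 0x29, slot 2 ⇒ 0x38007 (P1/RW1/US1/PS0)
  lvl1: tbl 0x38, slot 23 ⇒ 0x3B007 (P1/RW1/US1/PS0)
  lvl2: tbl 0x3B, slot 23 ⇒ 0x3D007 (P1/RW1/US1/PS0)
  lvl3: tbl 0x3D, slot 17 ⇒ 0x41007 (P1/RW1/US1/PS0)
  ✓ 0x416B3  — 4 lookups
#5 VA=0x684C2E0164E (r,kernel):
  lvl0: tbl 0x29, slot 13 ⇒ 0x44007 (P1/RW1/US1/PS0)
  lvl1: tbl 0x44, slot 19 ⇒ 0x46007 (P1/RW1/US1/PS0)
  lvl2: tbl 0x46, slot 23 ⇒ 0x49007 (P1/RW1/US1/PS0)
  lvl3: tbl 0x49, slot 1 ⇒ 0x4C007 (P1/RW1/US1/PS0)
  ✓ 0x4C64E  — 4 lookups
#6 VA=0x7C02005FA (r,kernel):
  lvl0: tbl 0x29, slot 0 ⇒ 0x4D007 (P1/RW1/US1/PS0)
  lvl1: tbl 0x4D, slot 31 ⇒ 0x51007 (P1/RW1/US1/PS0)
  lvl2: tbl 0x51, slot 1 ⇒ 0x53087 (P1/RW1/US1/PS1)
  ✓ 0x535FA (huge @L2)  — 3 lookups

TLB: [["0x105C2E11", "0x41"], ["0x684C2E01", "0x4C"], ["0x7C0200", "0x53"]]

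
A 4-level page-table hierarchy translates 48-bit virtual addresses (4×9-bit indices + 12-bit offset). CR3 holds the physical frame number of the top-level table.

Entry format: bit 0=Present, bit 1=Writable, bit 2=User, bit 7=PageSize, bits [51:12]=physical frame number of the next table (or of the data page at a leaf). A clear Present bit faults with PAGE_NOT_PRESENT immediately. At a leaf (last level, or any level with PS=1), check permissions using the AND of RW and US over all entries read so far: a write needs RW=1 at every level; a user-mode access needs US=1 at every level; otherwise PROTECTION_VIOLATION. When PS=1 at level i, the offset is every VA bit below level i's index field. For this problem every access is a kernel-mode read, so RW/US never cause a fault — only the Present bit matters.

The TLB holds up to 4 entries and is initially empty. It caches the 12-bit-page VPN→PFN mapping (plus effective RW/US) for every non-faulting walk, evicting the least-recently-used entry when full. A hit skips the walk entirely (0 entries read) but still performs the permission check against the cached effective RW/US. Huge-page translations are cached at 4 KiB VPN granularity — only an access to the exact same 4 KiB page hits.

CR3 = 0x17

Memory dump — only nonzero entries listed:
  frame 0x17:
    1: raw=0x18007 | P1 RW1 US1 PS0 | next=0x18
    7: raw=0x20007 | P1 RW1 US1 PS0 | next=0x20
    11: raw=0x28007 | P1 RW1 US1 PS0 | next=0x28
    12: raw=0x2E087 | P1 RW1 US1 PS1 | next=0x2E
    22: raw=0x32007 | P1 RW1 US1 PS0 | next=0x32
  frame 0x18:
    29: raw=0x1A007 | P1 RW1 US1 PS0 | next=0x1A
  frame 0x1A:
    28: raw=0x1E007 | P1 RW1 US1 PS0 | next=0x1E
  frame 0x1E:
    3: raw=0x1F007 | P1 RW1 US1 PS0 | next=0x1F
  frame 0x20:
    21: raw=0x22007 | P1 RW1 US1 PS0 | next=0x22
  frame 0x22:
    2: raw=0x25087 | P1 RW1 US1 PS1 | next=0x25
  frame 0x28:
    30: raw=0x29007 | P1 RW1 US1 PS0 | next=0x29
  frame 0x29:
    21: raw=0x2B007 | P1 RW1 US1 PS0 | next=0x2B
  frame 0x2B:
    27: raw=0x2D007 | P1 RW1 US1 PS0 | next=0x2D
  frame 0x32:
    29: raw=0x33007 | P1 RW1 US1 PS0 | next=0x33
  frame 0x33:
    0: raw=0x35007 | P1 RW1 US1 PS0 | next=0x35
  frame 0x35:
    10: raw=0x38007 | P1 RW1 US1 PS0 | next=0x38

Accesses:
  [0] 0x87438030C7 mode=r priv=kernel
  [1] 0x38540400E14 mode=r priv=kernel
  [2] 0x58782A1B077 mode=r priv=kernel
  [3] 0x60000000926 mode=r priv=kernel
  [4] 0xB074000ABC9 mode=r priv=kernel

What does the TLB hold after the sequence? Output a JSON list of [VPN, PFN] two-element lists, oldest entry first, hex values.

Per-access translation:
#0 VA=0x87438030C7 (r,kernel):
  lvl0: tbl 0x17, slot 1 ⇒ 0x18007 (P1/RW1/US1/PS0)
  lvl1: tbl 0x18, slot 29 ⇒ 0x1A007 (P1/RW1/US1/PS0)
  lvl2: tbl 0x1A, slot 28 ⇒ 0x1E007 (P1/RW1/US1/PS0)
  lvl3: tbl 0x1E, slot 3 ⇒ 0x1F007 (P1/RW1/US1/PS0)
  ✓ 0x1F0C7  — 4 lookups
#1 VA=0x38540400E14 (r,kernel):
  lvl0: tbl 0x17, slot 7 ⇒ 0x20007 (P1/RW1/US1/PS0)
  lvl1: tbl 0x20, slot 21 ⇒ 0x22007 (P1/RW1/US1/PS0)
  lvl2: tbl 0x22, slot 2 ⇒ 0x25087 (P1/RW1/US1/PS1)
  ✓ 0x25E14 (huge @L2)  — 3 lookups
#2 VA=0x58782A1B077 (r,kernel):
  lvl0: tbl 0x17, slot 11 ⇒ 0x28007 (P1/RW1/US1/PS0)
  lvl1: tbl 0x28, slot 30 ⇒ 0x29007 (P1/RW1/US1/PS0)
  lvl2: tbl 0x29, slot 21 ⇒ 0x2B007 (P1/RW1/US1/PS0)
  lvl3: tbl 0x2B, slot 27 ⇒ 0x2D007 (P1/RW1/US1/PS0)
  ✓ 0x2D077  — 4 lookups
#3 VA=0x60000000926 (r,kernel):
  lvl0: tbl 0x17, slot 12 ⇒ 0x2E087 (P1/RW1/US1/PS1)
  ✓ 0x2E926 (huge @L0)  — 1 lookups
#4 VA=0xB074000ABC9 (r,kernel):
  lvl0: tbl 0x17, slot 22 ⇒ 0x32007 (P1/RW1/US1/PS0)
  lvl1: tbl 0x32, slot 29 ⇒ 0x33007 (P1/RW1/US1/PS0)
  lvl2: tbl 0x33, slot 0 ⇒ 0x35007 (P1/RW1/US1/PS0)
  lvl3: tbl 0x35, slot 10 ⇒ 0x38007 (P1/RW1/US1/PS0)
  ✓ 0x38BC9  — 4 lookups

TLB: [["0x38540400", "0x25"], ["0x58782A1B", "0x2D"], ["0x60000000", "0x2E"], ["0xB074000A", "0x38"]]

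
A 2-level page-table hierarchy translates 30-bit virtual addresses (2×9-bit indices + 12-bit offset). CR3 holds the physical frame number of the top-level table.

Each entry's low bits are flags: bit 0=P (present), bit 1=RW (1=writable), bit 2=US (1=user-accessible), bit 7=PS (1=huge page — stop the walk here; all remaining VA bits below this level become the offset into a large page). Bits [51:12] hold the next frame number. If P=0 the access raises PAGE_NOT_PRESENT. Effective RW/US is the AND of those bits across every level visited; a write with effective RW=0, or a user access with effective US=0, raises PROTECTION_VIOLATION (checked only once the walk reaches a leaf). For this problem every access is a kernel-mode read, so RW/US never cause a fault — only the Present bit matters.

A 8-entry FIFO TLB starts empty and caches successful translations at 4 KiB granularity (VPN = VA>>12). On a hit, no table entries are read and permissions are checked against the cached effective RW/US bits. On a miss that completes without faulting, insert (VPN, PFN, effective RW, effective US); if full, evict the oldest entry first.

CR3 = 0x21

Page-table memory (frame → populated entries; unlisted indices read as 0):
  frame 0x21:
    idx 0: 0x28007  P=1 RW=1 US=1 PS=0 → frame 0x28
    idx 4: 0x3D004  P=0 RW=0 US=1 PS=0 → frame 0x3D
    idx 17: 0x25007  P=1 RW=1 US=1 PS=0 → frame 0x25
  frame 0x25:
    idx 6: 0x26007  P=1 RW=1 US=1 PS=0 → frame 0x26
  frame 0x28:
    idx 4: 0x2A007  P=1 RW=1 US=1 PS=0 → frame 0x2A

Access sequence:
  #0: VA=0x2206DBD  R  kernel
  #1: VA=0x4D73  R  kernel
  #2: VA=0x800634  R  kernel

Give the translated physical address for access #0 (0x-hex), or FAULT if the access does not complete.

Walk each access:
#0 VA=0x2206DBD (r,kernel):
  L0: frame=0x21 idx=17 entry=0x25007 [P=1 RW=1 US=1 PS=0]
  L1: frame=0x25 idx=6 entry=0x26007 [P=1 RW=1 US=1 PS=0]
  ⇒ phys 0x26DBD  [2 reads]
#1 VA=0x4D73 (r,kernel):
  L0: frame=0x21 idx=0 entry=0x28007 [P=1 RW=1 US=1 PS=0]
  L1: frame=0x28 idx=4 entry=0x2A007 [P=1 RW=1 US=1 PS=0]
  ⇒ phys 0x2AD73  [2 reads]
#2 VA=0x800634 (r,kernel):
  L0: frame=0x21 idx=4 entry=0x3D004 [P=0 RW=0 US=1 PS=0]
  → PAGE_NOT_PRESENT  (1 entries read)

Access #0 PA: 0x26DBD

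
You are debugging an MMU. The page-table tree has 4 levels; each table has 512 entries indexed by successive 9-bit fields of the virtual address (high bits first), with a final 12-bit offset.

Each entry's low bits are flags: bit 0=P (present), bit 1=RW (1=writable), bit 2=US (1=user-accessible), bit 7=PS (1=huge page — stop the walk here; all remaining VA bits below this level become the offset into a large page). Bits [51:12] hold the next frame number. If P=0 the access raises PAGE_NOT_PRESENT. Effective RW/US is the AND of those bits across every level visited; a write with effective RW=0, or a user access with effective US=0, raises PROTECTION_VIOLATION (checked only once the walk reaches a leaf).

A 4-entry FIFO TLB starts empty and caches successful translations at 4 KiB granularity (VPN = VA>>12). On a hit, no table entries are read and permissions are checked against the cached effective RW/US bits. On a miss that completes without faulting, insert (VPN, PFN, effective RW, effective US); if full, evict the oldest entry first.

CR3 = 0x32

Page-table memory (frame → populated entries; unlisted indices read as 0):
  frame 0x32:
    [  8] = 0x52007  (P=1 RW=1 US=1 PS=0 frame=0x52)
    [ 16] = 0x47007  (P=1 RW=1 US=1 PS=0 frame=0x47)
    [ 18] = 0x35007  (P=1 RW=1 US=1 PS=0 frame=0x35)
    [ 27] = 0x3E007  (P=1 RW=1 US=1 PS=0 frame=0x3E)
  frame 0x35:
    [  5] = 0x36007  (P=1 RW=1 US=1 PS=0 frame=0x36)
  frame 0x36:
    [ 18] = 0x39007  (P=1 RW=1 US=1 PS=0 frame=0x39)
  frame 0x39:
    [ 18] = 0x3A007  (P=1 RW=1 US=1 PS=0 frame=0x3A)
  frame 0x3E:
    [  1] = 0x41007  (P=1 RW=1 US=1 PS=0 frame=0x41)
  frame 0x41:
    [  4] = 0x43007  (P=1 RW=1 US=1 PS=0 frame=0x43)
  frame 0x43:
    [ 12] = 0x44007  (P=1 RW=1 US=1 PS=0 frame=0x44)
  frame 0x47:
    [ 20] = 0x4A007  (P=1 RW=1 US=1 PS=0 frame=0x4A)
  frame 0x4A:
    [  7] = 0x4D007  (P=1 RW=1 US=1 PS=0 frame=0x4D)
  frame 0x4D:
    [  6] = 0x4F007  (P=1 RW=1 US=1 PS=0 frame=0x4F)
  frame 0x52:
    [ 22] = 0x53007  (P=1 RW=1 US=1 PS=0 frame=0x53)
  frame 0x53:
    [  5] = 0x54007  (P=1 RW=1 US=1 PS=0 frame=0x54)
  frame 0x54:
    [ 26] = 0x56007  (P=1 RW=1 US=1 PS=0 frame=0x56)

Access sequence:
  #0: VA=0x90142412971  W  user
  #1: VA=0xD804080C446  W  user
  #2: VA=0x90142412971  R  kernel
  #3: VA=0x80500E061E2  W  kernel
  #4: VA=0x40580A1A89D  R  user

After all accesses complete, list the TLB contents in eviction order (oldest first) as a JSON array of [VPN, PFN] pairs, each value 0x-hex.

Trace:
#0 VA=0x90142412971 (w,user):
  lvl0: tbl 0x32, slot 18 ⇒ 0x35007 (P1/RW1/US1/PS0)
  lvl1: tbl 0x35, slot 5 ⇒ 0x36007 (P1/RW1/US1/PS0)
  lvl2: tbl 0x36, slot 18 ⇒ 0x39007 (P1/RW1/US1/PS0)
  lvl3: tbl 0x39, slot 18 ⇒ 0x3A007 (P1/RW1/US1/PS0)
  ⇒ phys 0x3A971  [4 reads]
#1 VA=0xD804080C446 (w,user):
  lvl0: tbl 0x32, slot 27 ⇒ 0x3E007 (P1/RW1/US1/PS0)
  lvl1: tbl 0x3E, slot 1 ⇒ 0x41007 (P1/RW1/US1/PS0)
  lvl2: tbl 0x41, slot 4 ⇒ 0x43007 (P1/RW1/US1/PS0)
  lvl3: tbl 0x43, slot 12 ⇒ 0x44007 (P1/RW1/US1/PS0)
  ⇒ phys 0x44446  [4 reads]
#2 VA=0x90142412971 (r,kernel):
  TLB hit vpn=0x90142412 → PA=0x3A971
#3 VA=0x80500E061E2 (w,kernel):
  lvl0: tbl 0x32, slot 16 ⇒ 0x47007 (P1/RW1/US1/PS0)
  lvl1: tbl 0x47, slot 20 ⇒ 0x4A007 (P1/RW1/US1/PS0)
  lvl2: tbl 0x4A, slot 7 ⇒ 0x4D007 (P1/RW1/US1/PS0)
  lvl3: tbl 0x4D, slot 6 ⇒ 0x4F007 (P1/RW1/US1/PS0)
  ⇒ phys 0x4F1E2  [4 reads]
#4 VA=0x40580A1A89D (r,user):
  lvl0: tbl 0x32, slot 8 ⇒ 0x52007 (P1/RW1/US1/PS0)
  lvl1: tbl 0x52, slot 22 ⇒ 0x53007 (P1/RW1/US1/PS0)
  lvl2: tbl 0x53, slot 5 ⇒ 0x54007 (P1/RW1/US1/PS0)
  lvl3: tbl 0x54, slot 26 ⇒ 0x56007 (P1/RW1/US1/PS0)
  ⇒ phys 0x5689D  [4 reads]

TLB: [["0x90142412", "0x3A"], ["0xD804080C", "0x44"], ["0x80500E06", "0x4F"], ["0x40580A1A", "0x56"]]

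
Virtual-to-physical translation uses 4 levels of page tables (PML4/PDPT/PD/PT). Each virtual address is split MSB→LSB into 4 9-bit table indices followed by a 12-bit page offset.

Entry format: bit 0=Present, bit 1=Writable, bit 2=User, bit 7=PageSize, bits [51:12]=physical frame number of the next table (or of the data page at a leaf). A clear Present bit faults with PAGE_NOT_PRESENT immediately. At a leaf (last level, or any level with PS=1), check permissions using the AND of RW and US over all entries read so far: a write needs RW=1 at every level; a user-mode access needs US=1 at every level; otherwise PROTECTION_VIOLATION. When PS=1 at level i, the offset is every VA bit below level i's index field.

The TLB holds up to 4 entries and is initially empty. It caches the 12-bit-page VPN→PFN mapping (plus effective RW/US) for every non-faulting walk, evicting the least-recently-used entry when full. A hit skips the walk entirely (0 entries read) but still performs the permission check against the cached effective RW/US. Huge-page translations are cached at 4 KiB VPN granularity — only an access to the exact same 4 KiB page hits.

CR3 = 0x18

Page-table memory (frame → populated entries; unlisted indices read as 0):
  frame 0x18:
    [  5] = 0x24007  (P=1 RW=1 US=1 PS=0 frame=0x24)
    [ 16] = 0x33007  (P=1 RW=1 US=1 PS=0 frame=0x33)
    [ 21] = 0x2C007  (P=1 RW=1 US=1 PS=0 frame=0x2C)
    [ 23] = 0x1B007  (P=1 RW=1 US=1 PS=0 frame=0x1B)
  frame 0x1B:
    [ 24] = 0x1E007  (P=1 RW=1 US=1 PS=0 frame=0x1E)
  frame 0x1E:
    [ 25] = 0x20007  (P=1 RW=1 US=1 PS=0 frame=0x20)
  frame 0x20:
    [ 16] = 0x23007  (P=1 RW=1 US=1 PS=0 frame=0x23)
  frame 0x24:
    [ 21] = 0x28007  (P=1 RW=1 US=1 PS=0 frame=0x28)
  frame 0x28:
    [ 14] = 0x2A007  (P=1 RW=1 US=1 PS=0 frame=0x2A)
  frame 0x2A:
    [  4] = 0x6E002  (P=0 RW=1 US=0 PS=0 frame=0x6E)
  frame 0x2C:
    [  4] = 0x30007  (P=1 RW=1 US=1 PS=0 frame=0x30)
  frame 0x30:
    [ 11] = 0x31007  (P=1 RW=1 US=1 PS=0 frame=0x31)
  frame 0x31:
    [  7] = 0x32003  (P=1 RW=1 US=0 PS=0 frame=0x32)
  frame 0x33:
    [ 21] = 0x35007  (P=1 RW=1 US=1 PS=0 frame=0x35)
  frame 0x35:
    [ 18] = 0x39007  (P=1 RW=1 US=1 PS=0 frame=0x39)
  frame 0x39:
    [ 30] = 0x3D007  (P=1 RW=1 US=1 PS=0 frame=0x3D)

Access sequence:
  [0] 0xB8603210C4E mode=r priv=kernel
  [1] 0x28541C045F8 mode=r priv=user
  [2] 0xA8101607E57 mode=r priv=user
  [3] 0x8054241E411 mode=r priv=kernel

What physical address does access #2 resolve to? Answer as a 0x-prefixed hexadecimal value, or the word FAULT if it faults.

Per-access translation:
#0 VA=0xB8603210C4E (r,kernel):
  L0: frame=0x18 idx=23 entry=0x1B007 [P=1 RW=1 US=1 PS=0]
  L1: frame=0x1B idx=24 entry=0x1E007 [P=1 RW=1 US=1 PS=0]
  L2: frame=0x1E idx=25 entry=0x20007 [P=1 RW=1 US=1 PS=0]
  L3: frame=0x20 idx=16 entry=0x23007 [P=1 RW=1 US=1 PS=0]
  ⇒ phys 0x23C4E  [4 reads]
#1 VA=0x28541C045F8 (r,user):
  L0: frame=0x18 idx=5 entry=0x24007 [P=1 RW=1 US=1 PS=0]
  L1: frame=0x24 idx=21 entry=0x28007 [P=1 RW=1 US=1 PS=0]
  L2: frame=0x28 idx=14 entry=0x2A007 [P=1 RW=1 US=1 PS=0]
  L3: frame=0x2A idx=4 entry=0x6E002 [P=0 RW=1 US=0 PS=0]
  ⇒ fault: PAGE_NOT_PRESENT  — 4 lookups
#2 VA=0xA8101607E57 (r,user):
  L0: frame=0x18 idx=21 entry=0x2C007 [P=1 RW=1 US=1 PS=0]
  L1: frame=0x2C idx=4 entry=0x30007 [P=1 RW=1 US=1 PS=0]
  L2: frame=0x30 idx=11 entry=0x31007 [P=1 RW=1 US=1 PS=0]
  L3: frame=0x31 idx=7 entry=0x32003 [P=1 RW=1 US=0 PS=0]
  ⇒ fault: PROTECTION_VIOLATION  — 4 lookups
#3 VA=0x8054241E411 (r,kernel):
  L0: frame=0x18 idx=16 entry=0x33007 [P=1 RW=1 US=1 PS=0]
  L1: frame=0x33 idx=21 entry=0x35007 [P=1 RW=1 US=1 PS=0]
  L2: frame=0x35 idx=18 entry=0x39007 [P=1 RW=1 US=1 PS=0]
  L3: frame=0x39 idx=30 entry=0x3D007 [P=1 RW=1 US=1 PS=0]
  ⇒ phys 0x3D411  [4 reads]

Access #2 PA: FAULT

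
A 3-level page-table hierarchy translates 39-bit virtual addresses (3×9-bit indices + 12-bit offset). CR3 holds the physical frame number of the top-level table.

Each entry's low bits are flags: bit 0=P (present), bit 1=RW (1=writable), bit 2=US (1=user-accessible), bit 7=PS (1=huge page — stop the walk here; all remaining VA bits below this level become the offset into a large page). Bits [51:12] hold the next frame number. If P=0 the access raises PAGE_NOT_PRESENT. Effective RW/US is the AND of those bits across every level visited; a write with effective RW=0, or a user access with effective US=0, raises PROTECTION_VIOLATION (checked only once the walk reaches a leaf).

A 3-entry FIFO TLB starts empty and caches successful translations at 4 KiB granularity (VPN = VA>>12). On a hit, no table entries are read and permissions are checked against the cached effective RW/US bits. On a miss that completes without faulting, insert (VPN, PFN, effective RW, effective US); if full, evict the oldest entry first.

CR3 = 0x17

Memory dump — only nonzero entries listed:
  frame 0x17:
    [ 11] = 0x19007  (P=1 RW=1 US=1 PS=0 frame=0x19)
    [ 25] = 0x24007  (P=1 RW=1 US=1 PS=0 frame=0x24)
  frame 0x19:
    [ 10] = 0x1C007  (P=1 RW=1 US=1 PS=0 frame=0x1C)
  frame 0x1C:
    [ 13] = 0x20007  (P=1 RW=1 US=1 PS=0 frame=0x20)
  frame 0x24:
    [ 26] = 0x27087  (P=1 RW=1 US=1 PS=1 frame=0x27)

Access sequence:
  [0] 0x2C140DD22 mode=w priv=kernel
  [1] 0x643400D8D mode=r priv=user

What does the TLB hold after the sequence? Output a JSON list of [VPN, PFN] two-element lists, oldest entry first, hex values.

Per-access translation:
#0 VA=0x2C140DD22 (w,kernel):
  lvl0: tbl 0x17, slot 11 ⇒ 0x19007 (P1/RW1/US1/PS0)
  lvl1: tbl 0x19, slot 10 ⇒ 0x1C007 (P1/RW1/US1/PS0)
  lvl2: tbl 0x1C, slot 13 ⇒ 0x20007 (P1/RW1/US1/PS0)
  ⇒ phys 0x20D22  [3 reads]
#1 VA=0x643400D8D (r,user):
  lvl0: tbl 0x17, slot 25 ⇒ 0x24007 (P1/RW1/US1/PS0)
  lvl1: tbl 0x24, slot 26 ⇒ 0x27087 (P1/RW1/US1/PS1)
  ⇒ phys 0x27D8D (huge @L1)  [2 reads]

TLB: [["0x2C140D", "0x20"], ["0x643400", "0x27"]]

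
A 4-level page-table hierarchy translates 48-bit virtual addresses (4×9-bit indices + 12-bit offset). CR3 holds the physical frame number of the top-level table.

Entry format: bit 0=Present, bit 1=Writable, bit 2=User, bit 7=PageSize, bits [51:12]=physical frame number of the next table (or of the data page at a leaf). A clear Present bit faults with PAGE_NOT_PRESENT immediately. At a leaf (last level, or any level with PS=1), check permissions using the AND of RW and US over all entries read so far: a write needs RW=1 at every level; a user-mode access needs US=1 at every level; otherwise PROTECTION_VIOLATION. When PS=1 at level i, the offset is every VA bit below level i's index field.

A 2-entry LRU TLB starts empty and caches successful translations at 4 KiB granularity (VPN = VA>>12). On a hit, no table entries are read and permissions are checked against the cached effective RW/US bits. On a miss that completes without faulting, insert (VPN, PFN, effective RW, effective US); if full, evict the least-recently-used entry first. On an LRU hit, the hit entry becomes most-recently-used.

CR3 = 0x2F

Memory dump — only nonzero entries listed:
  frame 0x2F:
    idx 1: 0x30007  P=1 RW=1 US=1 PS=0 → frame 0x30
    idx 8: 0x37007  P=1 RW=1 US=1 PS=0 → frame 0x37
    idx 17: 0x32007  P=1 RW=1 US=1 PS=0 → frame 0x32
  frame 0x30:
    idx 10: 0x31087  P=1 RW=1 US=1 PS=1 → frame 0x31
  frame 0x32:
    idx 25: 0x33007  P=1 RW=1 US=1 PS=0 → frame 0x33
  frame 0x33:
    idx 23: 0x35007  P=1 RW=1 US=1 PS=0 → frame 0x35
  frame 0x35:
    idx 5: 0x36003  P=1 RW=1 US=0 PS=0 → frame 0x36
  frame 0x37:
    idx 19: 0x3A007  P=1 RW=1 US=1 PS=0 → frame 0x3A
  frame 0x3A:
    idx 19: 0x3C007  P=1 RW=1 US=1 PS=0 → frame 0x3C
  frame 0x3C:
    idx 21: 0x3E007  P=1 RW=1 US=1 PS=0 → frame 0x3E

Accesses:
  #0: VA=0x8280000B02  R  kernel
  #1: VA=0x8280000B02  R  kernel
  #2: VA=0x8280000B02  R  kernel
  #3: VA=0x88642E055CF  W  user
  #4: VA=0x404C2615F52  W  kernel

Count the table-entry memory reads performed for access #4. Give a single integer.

Walk each access:
#0 VA=0x8280000B02 (r,kernel):
  lvl0: tbl 0x2F, slot 1 ⇒ 0x30007 (P1/RW1/US1/PS0)
  lvl1: tbl 0x30, slot 10 ⇒ 0x31087 (P1/RW1/US1/PS1)
  ⇒ phys 0x31B02 (huge @L1)  [2 reads]
#1 VA=0x8280000B02 (r,kernel):
  TLB hit vpn=0x8280000 → PA=0x31B02
#2 VA=0x8280000B02 (r,kernel):
  TLB hit vpn=0x8280000 → PA=0x31B02
#3 VA=0x88642E055CF (w,user):
  lvl0: tbl 0x2F, slot 17 ⇒ 0x32007 (P1/RW1/US1/PS0)
  lvl1: tbl 0x32, slot 25 ⇒ 0x33007 (P1/RW1/US1/PS0)
  lvl2: tbl 0x33, slot 23 ⇒ 0x35007 (P1/RW1/US1/PS0)
  lvl3: tbl 0x35, slot 5 ⇒ 0x36003 (P1/RW1/US0/PS0)
  ✗ PROTECTION_VIOLATION  [4 reads]
#4 VA=0x404C2615F52 (w,kernel):
  lvl0: tbl 0x2F, slot 8 ⇒ 0x37007 (P1/RW1/US1/PS0)
  lvl1: tbl 0x37, slot 19 ⇒ 0x3A007 (P1/RW1/US1/PS0)
  lvl2: tbl 0x3A, slot 19 ⇒ 0x3C007 (P1/RW1/US1/PS0)
  lvl3: tbl 0x3C, slot 21 ⇒ 0x3E007 (P1/RW1/US1/PS0)
  ⇒ phys 0x3EF52  [4 reads]

Entries read for #4: 4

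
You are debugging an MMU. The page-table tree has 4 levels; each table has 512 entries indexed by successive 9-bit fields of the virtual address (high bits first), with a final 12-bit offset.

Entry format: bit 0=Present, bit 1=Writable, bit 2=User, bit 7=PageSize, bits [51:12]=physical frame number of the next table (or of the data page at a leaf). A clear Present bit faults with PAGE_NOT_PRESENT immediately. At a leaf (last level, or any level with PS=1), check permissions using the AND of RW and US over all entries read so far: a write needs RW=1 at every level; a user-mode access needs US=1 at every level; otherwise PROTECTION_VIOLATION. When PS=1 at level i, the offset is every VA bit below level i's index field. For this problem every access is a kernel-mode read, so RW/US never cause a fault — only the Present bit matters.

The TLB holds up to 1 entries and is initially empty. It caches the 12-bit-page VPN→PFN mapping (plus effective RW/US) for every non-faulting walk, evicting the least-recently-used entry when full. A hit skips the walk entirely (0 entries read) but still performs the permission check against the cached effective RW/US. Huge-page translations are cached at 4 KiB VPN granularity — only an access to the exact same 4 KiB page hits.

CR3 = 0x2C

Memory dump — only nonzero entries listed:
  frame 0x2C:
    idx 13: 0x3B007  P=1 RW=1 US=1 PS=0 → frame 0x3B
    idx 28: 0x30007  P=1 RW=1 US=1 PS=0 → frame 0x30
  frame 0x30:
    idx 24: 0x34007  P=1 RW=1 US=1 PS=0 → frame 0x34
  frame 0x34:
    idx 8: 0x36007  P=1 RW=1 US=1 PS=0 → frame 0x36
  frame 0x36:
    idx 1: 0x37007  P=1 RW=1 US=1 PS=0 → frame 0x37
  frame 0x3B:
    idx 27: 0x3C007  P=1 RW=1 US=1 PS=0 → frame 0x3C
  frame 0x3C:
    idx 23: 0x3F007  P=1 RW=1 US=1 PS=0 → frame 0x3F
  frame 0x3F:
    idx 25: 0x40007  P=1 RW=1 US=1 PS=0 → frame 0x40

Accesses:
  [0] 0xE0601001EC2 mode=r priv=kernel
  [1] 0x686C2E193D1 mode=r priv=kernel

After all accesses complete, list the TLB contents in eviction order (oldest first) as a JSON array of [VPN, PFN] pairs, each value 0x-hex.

Trace:
#0 VA=0xE0601001EC2 (r,kernel):
  L0: frame=0x2C idx=28 entry=0x30007 [P=1 RW=1 US=1 PS=0]
  L1: frame=0x30 idx=24 entry=0x34007 [P=1 RW=1 US=1 PS=0]
  L2: frame=0x34 idx=8 entry=0x36007 [P=1 RW=1 US=1 PS=0]
  L3: frame=0x36 idx=1 entry=0x37007 [P=1 RW=1 US=1 PS=0]
  ✓ 0x37EC2  — 4 lookups
#1 VA=0x686C2E193D1 (r,kernel):
  L0: frame=0x2C idx=13 entry=0x3B007 [P=1 RW=1 US=1 PS=0]
  L1: frame=0x3B idx=27 entry=0x3C007 [P=1 RW=1 US=1 PS=0]
  L2: frame=0x3C idx=23 entry=0x3F007 [P=1 RW=1 US=1 PS=0]
  L3: frame=0x3F idx=25 entry=0x40007 [P=1 RW=1 US=1 PS=0]
  ✓ 0x403D1  — 4 lookups

TLB: [["0x686C2E19", "0x40"]]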